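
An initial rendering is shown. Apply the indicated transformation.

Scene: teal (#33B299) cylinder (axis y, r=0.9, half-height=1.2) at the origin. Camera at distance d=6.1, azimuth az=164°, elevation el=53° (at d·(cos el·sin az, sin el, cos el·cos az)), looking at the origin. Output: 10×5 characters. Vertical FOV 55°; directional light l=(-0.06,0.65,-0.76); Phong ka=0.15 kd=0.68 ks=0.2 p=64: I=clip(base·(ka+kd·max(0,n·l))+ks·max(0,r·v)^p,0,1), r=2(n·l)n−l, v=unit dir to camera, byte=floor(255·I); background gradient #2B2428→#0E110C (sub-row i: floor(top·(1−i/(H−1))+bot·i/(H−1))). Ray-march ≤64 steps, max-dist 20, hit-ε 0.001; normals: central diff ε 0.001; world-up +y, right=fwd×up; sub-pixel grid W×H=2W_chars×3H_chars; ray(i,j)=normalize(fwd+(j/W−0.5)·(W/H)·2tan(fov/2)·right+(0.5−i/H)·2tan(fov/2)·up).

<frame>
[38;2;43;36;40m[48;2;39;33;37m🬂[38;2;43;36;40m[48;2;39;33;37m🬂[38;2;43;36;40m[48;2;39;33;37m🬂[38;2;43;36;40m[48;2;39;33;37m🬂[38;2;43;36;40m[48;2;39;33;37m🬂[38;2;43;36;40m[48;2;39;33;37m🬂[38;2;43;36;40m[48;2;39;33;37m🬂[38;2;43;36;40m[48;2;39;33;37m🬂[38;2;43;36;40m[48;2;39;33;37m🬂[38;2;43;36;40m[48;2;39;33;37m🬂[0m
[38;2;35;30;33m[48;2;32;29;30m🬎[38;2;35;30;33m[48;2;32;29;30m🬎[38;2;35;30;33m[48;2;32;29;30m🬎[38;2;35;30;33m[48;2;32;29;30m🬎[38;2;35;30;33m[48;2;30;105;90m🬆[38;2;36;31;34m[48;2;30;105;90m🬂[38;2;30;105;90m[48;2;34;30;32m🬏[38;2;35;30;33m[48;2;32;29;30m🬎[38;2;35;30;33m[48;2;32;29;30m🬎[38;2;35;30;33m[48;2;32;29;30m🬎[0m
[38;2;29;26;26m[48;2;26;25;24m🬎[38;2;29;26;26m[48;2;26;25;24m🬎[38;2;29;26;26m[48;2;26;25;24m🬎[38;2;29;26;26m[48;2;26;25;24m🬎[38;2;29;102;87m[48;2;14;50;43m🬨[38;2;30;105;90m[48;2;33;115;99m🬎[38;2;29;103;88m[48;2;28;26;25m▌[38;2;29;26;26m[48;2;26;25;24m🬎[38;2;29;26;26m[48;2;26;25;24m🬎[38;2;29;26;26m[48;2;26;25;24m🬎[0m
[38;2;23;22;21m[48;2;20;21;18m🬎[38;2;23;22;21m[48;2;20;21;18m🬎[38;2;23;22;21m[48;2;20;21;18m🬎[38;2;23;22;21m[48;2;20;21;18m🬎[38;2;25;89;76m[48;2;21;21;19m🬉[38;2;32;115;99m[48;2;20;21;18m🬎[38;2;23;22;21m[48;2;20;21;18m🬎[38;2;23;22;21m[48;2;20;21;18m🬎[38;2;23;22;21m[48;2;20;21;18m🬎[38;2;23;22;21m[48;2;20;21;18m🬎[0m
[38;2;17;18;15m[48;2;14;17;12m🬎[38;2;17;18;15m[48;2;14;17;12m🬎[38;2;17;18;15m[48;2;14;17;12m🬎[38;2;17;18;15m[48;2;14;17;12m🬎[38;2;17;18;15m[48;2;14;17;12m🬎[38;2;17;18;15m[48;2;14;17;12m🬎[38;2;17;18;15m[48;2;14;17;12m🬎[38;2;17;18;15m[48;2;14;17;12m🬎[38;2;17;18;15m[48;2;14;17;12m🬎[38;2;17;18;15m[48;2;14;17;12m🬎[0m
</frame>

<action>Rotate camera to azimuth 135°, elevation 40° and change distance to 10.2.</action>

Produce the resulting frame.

<frame>
[38;2;43;36;40m[48;2;39;33;37m🬂[38;2;43;36;40m[48;2;39;33;37m🬂[38;2;43;36;40m[48;2;39;33;37m🬂[38;2;43;36;40m[48;2;39;33;37m🬂[38;2;43;36;40m[48;2;39;33;37m🬂[38;2;43;36;40m[48;2;39;33;37m🬂[38;2;43;36;40m[48;2;39;33;37m🬂[38;2;43;36;40m[48;2;39;33;37m🬂[38;2;43;36;40m[48;2;39;33;37m🬂[38;2;43;36;40m[48;2;39;33;37m🬂[0m
[38;2;35;30;33m[48;2;32;29;30m🬎[38;2;35;30;33m[48;2;32;29;30m🬎[38;2;35;30;33m[48;2;32;29;30m🬎[38;2;35;30;33m[48;2;32;29;30m🬎[38;2;35;30;33m[48;2;32;29;30m🬎[38;2;35;30;33m[48;2;32;29;30m🬎[38;2;35;30;33m[48;2;32;29;30m🬎[38;2;35;30;33m[48;2;32;29;30m🬎[38;2;35;30;33m[48;2;32;29;30m🬎[38;2;35;30;33m[48;2;32;29;30m🬎[0m
[38;2;29;26;26m[48;2;26;25;24m🬎[38;2;29;26;26m[48;2;26;25;24m🬎[38;2;29;26;26m[48;2;26;25;24m🬎[38;2;29;26;26m[48;2;26;25;24m🬎[38;2;30;105;90m[48;2;19;26;24m🬁[38;2;24;86;74m[48;2;31;111;95m🬓[38;2;29;26;26m[48;2;26;25;24m🬎[38;2;29;26;26m[48;2;26;25;24m🬎[38;2;29;26;26m[48;2;26;25;24m🬎[38;2;29;26;26m[48;2;26;25;24m🬎[0m
[38;2;23;22;21m[48;2;20;21;18m🬎[38;2;23;22;21m[48;2;20;21;18m🬎[38;2;23;22;21m[48;2;20;21;18m🬎[38;2;23;22;21m[48;2;20;21;18m🬎[38;2;21;21;19m[48;2;7;26;22m🬺[38;2;29;102;88m[48;2;21;21;19m🬂[38;2;23;22;21m[48;2;20;21;18m🬎[38;2;23;22;21m[48;2;20;21;18m🬎[38;2;23;22;21m[48;2;20;21;18m🬎[38;2;23;22;21m[48;2;20;21;18m🬎[0m
[38;2;17;18;15m[48;2;14;17;12m🬎[38;2;17;18;15m[48;2;14;17;12m🬎[38;2;17;18;15m[48;2;14;17;12m🬎[38;2;17;18;15m[48;2;14;17;12m🬎[38;2;17;18;15m[48;2;14;17;12m🬎[38;2;17;18;15m[48;2;14;17;12m🬎[38;2;17;18;15m[48;2;14;17;12m🬎[38;2;17;18;15m[48;2;14;17;12m🬎[38;2;17;18;15m[48;2;14;17;12m🬎[38;2;17;18;15m[48;2;14;17;12m🬎[0m
</frame>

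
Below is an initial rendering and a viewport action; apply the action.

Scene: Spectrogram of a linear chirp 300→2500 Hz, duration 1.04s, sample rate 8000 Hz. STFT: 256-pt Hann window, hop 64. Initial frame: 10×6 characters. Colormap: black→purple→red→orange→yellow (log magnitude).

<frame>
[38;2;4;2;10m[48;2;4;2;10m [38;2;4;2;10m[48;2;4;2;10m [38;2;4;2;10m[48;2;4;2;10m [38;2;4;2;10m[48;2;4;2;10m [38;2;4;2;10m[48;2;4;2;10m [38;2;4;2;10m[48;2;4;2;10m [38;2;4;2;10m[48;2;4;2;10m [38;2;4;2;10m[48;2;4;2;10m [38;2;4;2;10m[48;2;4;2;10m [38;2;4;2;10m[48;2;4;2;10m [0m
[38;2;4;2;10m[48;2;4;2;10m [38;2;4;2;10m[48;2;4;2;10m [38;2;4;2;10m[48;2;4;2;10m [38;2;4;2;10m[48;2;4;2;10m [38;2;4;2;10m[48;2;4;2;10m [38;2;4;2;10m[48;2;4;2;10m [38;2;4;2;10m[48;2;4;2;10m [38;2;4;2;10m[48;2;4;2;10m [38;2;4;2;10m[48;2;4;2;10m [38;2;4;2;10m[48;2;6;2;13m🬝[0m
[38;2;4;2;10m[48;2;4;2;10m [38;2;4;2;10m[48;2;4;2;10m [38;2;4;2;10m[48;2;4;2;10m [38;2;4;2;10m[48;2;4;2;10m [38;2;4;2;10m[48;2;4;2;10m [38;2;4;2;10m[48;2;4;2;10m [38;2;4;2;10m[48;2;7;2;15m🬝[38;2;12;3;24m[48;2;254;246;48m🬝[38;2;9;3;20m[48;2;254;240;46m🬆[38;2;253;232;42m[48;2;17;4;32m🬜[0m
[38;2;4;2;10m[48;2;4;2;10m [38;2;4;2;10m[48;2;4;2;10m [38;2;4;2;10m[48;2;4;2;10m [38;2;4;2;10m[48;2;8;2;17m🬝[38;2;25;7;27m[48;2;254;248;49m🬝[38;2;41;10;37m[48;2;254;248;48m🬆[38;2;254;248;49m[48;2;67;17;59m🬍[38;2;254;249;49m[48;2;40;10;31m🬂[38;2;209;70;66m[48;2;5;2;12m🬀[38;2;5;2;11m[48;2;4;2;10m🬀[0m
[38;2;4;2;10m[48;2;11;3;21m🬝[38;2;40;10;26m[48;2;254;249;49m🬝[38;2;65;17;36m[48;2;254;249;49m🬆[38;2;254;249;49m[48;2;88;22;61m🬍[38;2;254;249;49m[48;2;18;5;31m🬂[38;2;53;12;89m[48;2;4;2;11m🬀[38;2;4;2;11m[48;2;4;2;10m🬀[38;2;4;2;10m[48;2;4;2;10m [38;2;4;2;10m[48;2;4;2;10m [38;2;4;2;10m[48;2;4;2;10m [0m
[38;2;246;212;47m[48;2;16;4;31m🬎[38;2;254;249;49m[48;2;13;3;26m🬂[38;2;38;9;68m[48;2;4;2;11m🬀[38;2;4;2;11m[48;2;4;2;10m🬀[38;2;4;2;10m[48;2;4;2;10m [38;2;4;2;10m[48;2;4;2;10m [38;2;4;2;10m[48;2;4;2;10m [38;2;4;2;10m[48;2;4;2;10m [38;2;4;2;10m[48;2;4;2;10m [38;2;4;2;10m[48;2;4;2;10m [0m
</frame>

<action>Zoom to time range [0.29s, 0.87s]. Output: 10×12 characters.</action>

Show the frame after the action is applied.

<frame>
[38;2;4;2;10m[48;2;4;2;10m [38;2;4;2;10m[48;2;4;2;10m [38;2;4;2;10m[48;2;4;2;10m [38;2;4;2;10m[48;2;4;2;10m [38;2;4;2;10m[48;2;4;2;10m [38;2;4;2;10m[48;2;4;2;10m [38;2;4;2;10m[48;2;4;2;10m [38;2;4;2;10m[48;2;4;2;10m [38;2;4;2;10m[48;2;4;2;10m [38;2;4;2;10m[48;2;4;2;10m [0m
[38;2;4;2;10m[48;2;4;2;10m [38;2;4;2;10m[48;2;4;2;10m [38;2;4;2;10m[48;2;4;2;10m [38;2;4;2;10m[48;2;4;2;10m [38;2;4;2;10m[48;2;4;2;10m [38;2;4;2;10m[48;2;4;2;10m [38;2;4;2;10m[48;2;4;2;10m [38;2;4;2;10m[48;2;4;2;10m [38;2;4;2;10m[48;2;4;2;10m [38;2;4;2;10m[48;2;4;2;10m [0m
[38;2;4;2;10m[48;2;4;2;10m [38;2;4;2;10m[48;2;4;2;10m [38;2;4;2;10m[48;2;4;2;10m [38;2;4;2;10m[48;2;4;2;10m [38;2;4;2;10m[48;2;4;2;10m [38;2;4;2;10m[48;2;4;2;10m [38;2;4;2;10m[48;2;4;2;10m [38;2;4;2;10m[48;2;4;2;10m [38;2;4;2;10m[48;2;4;2;10m [38;2;4;2;10m[48;2;4;2;10m [0m
[38;2;4;2;10m[48;2;4;2;10m [38;2;4;2;10m[48;2;4;2;10m [38;2;4;2;10m[48;2;4;2;10m [38;2;4;2;10m[48;2;4;2;10m [38;2;4;2;10m[48;2;4;2;10m [38;2;4;2;10m[48;2;4;2;10m [38;2;4;2;10m[48;2;4;2;10m [38;2;4;2;10m[48;2;4;2;10m [38;2;4;2;10m[48;2;4;2;10m [38;2;4;2;10m[48;2;4;2;10m [0m
[38;2;4;2;10m[48;2;4;2;10m [38;2;4;2;10m[48;2;4;2;10m [38;2;4;2;10m[48;2;4;2;10m [38;2;4;2;10m[48;2;4;2;10m [38;2;4;2;10m[48;2;4;2;10m [38;2;4;2;10m[48;2;4;2;10m [38;2;4;2;10m[48;2;4;2;10m [38;2;4;2;10m[48;2;4;2;10m [38;2;4;2;10m[48;2;4;2;10m [38;2;4;2;10m[48;2;5;2;12m🬝[0m
[38;2;4;2;10m[48;2;4;2;10m [38;2;4;2;10m[48;2;4;2;10m [38;2;4;2;10m[48;2;4;2;10m [38;2;4;2;10m[48;2;4;2;10m [38;2;4;2;10m[48;2;4;2;10m [38;2;4;2;10m[48;2;4;2;10m [38;2;4;2;10m[48;2;5;2;11m🬝[38;2;4;2;10m[48;2;8;2;18m🬎[38;2;12;3;23m[48;2;250;167;16m🬝[38;2;16;4;30m[48;2;250;211;39m🬆[0m
[38;2;4;2;10m[48;2;4;2;10m [38;2;4;2;10m[48;2;4;2;10m [38;2;4;2;10m[48;2;4;2;10m [38;2;4;2;10m[48;2;5;2;11m🬝[38;2;4;2;10m[48;2;8;2;16m🬝[38;2;8;2;17m[48;2;97;24;86m🬝[38;2;16;4;31m[48;2;240;188;52m🬆[38;2;143;38;69m[48;2;254;248;49m🬡[38;2;253;227;40m[48;2;20;5;38m🬎[38;2;227;148;62m[48;2;14;3;27m🬂[0m
[38;2;4;2;10m[48;2;4;2;11m🬎[38;2;4;2;10m[48;2;7;2;15m🬝[38;2;7;2;16m[48;2;129;33;84m🬝[38;2;29;7;35m[48;2;253;231;42m🬎[38;2;18;5;34m[48;2;244;199;46m🬀[38;2;252;222;39m[48;2;42;10;60m🬎[38;2;252;212;34m[48;2;16;4;30m🬂[38;2;59;14;89m[48;2;6;2;13m🬀[38;2;7;2;16m[48;2;4;2;10m🬀[38;2;4;2;11m[48;2;4;2;10m🬀[0m
[38;2;17;4;32m[48;2;253;239;45m🬎[38;2;25;6;45m[48;2;253;232;42m🬂[38;2;253;230;41m[48;2;78;19;57m🬎[38;2;253;232;42m[48;2;52;13;38m🬂[38;2;45;10;79m[48;2;7;2;16m🬀[38;2;7;2;15m[48;2;4;2;10m🬀[38;2;4;2;11m[48;2;4;2;10m🬀[38;2;4;2;10m[48;2;4;2;10m [38;2;4;2;10m[48;2;4;2;10m [38;2;4;2;10m[48;2;4;2;10m [0m
[38;2;253;224;39m[48;2;44;11;36m🬂[38;2;100;24;86m[48;2;7;2;16m🬀[38;2;7;2;16m[48;2;4;2;10m🬀[38;2;4;2;11m[48;2;4;2;10m🬀[38;2;4;2;10m[48;2;4;2;10m [38;2;4;2;10m[48;2;4;2;10m [38;2;4;2;10m[48;2;4;2;10m [38;2;4;2;10m[48;2;4;2;10m [38;2;4;2;10m[48;2;4;2;10m [38;2;4;2;10m[48;2;4;2;10m [0m
[38;2;4;2;11m[48;2;4;2;10m🬂[38;2;4;2;10m[48;2;4;2;10m [38;2;4;2;10m[48;2;4;2;10m [38;2;4;2;10m[48;2;4;2;10m [38;2;4;2;10m[48;2;4;2;10m [38;2;4;2;10m[48;2;4;2;10m [38;2;4;2;10m[48;2;4;2;10m [38;2;4;2;10m[48;2;4;2;10m [38;2;4;2;10m[48;2;4;2;10m [38;2;4;2;10m[48;2;4;2;10m [0m
[38;2;4;2;10m[48;2;4;2;10m [38;2;4;2;10m[48;2;4;2;10m [38;2;4;2;10m[48;2;4;2;10m [38;2;4;2;10m[48;2;4;2;10m [38;2;4;2;10m[48;2;4;2;10m [38;2;4;2;10m[48;2;4;2;10m [38;2;4;2;10m[48;2;4;2;10m [38;2;4;2;10m[48;2;4;2;10m [38;2;4;2;10m[48;2;4;2;10m [38;2;4;2;10m[48;2;4;2;10m [0m
</frame>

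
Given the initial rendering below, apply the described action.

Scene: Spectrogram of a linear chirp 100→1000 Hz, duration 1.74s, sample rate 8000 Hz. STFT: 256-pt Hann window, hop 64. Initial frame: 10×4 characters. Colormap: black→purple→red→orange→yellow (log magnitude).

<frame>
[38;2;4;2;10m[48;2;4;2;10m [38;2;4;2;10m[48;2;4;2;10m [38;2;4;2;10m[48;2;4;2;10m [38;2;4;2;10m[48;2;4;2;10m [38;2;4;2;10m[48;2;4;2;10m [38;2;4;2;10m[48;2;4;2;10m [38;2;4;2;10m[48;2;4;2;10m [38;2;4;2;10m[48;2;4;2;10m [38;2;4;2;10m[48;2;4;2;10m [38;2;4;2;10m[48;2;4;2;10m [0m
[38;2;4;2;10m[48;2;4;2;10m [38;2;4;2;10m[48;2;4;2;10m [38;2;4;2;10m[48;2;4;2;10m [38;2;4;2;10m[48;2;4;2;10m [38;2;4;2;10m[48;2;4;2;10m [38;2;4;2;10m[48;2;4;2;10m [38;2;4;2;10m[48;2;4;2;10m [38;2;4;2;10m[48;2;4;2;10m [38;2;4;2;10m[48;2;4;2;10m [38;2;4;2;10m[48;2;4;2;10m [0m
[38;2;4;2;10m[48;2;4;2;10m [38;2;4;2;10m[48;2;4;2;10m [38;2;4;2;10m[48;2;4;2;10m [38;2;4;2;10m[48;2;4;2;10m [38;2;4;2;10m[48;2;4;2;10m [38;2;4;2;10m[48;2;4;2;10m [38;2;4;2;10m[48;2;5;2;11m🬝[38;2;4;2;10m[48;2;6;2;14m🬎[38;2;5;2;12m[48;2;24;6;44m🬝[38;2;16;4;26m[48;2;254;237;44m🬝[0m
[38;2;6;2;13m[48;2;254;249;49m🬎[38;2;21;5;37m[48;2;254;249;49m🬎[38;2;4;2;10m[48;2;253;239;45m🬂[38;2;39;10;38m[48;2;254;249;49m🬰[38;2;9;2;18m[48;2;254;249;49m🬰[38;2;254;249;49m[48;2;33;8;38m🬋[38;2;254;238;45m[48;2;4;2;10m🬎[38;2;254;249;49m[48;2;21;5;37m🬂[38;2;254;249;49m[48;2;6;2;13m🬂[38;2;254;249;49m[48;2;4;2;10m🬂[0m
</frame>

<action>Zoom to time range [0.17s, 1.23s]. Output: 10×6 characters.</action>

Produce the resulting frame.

<frame>
[38;2;4;2;10m[48;2;4;2;10m [38;2;4;2;10m[48;2;4;2;10m [38;2;4;2;10m[48;2;4;2;10m [38;2;4;2;10m[48;2;4;2;10m [38;2;4;2;10m[48;2;4;2;10m [38;2;4;2;10m[48;2;4;2;10m [38;2;4;2;10m[48;2;4;2;10m [38;2;4;2;10m[48;2;4;2;10m [38;2;4;2;10m[48;2;4;2;10m [38;2;4;2;10m[48;2;4;2;10m [0m
[38;2;4;2;10m[48;2;4;2;10m [38;2;4;2;10m[48;2;4;2;10m [38;2;4;2;10m[48;2;4;2;10m [38;2;4;2;10m[48;2;4;2;10m [38;2;4;2;10m[48;2;4;2;10m [38;2;4;2;10m[48;2;4;2;10m [38;2;4;2;10m[48;2;4;2;10m [38;2;4;2;10m[48;2;4;2;10m [38;2;4;2;10m[48;2;4;2;10m [38;2;4;2;10m[48;2;4;2;10m [0m
[38;2;4;2;10m[48;2;4;2;10m [38;2;4;2;10m[48;2;4;2;10m [38;2;4;2;10m[48;2;4;2;10m [38;2;4;2;10m[48;2;4;2;10m [38;2;4;2;10m[48;2;4;2;10m [38;2;4;2;10m[48;2;4;2;10m [38;2;4;2;10m[48;2;4;2;10m [38;2;4;2;10m[48;2;4;2;10m [38;2;4;2;10m[48;2;4;2;10m [38;2;4;2;10m[48;2;4;2;10m [0m
[38;2;4;2;10m[48;2;4;2;10m [38;2;4;2;10m[48;2;4;2;10m [38;2;4;2;10m[48;2;4;2;10m [38;2;4;2;10m[48;2;4;2;10m [38;2;4;2;10m[48;2;4;2;10m [38;2;4;2;10m[48;2;4;2;10m [38;2;4;2;10m[48;2;4;2;10m [38;2;4;2;10m[48;2;4;2;10m [38;2;4;2;10m[48;2;4;2;10m [38;2;4;2;10m[48;2;4;2;10m [0m
[38;2;4;2;10m[48;2;4;2;10m [38;2;4;2;10m[48;2;4;2;10m [38;2;4;2;10m[48;2;4;2;10m [38;2;4;2;10m[48;2;5;2;11m🬝[38;2;4;2;10m[48;2;5;2;12m🬎[38;2;4;2;10m[48;2;7;2;15m🬎[38;2;4;2;10m[48;2;11;3;22m🬎[38;2;8;2;17m[48;2;55;13;89m🬝[38;2;4;2;11m[48;2;233;152;50m🬎[38;2;5;2;12m[48;2;254;249;49m🬎[0m
[38;2;5;2;12m[48;2;253;230;41m🬂[38;2;48;12;39m[48;2;253;234;43m🬡[38;2;23;5;42m[48;2;254;249;49m🬰[38;2;254;249;49m[48;2;25;6;44m🬋[38;2;251;218;41m[48;2;6;2;14m🬎[38;2;243;198;48m[48;2;5;2;12m🬎[38;2;254;249;49m[48;2;22;5;38m🬂[38;2;254;249;49m[48;2;7;2;16m🬂[38;2;254;249;49m[48;2;5;2;12m🬂[38;2;248;186;31m[48;2;4;2;11m🬂[0m
</frame>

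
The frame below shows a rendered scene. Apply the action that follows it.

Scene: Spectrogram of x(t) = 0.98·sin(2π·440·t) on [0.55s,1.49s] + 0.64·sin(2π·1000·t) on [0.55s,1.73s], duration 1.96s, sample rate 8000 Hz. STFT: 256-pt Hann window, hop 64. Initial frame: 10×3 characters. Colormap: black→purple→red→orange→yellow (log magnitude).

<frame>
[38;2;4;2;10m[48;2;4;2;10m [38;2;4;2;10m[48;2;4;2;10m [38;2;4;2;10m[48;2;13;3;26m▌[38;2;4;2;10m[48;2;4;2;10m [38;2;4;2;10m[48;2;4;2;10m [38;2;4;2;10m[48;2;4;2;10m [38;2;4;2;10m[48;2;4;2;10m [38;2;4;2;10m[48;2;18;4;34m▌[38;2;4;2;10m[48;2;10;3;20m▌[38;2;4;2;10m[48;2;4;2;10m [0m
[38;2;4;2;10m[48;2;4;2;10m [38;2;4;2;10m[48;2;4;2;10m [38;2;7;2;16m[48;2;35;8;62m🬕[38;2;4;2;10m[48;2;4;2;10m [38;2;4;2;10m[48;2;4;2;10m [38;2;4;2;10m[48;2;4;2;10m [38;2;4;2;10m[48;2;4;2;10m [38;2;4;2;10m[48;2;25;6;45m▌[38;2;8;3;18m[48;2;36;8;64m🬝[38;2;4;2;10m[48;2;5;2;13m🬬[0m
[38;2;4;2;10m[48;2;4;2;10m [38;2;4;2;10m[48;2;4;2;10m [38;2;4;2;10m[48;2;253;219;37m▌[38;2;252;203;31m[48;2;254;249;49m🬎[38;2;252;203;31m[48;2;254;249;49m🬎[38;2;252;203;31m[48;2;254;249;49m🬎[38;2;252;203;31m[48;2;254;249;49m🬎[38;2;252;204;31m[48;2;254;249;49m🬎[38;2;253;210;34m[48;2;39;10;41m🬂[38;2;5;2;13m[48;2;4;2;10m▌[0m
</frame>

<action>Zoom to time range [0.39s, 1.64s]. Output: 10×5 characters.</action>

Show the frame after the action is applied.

<frame>
[38;2;4;2;10m[48;2;4;2;10m [38;2;4;2;10m[48;2;13;3;25m▐[38;2;4;2;10m[48;2;4;2;10m [38;2;4;2;10m[48;2;4;2;10m [38;2;4;2;10m[48;2;4;2;10m [38;2;4;2;10m[48;2;4;2;10m [38;2;4;2;10m[48;2;4;2;10m [38;2;4;2;10m[48;2;4;2;10m [38;2;4;2;10m[48;2;16;4;30m▌[38;2;4;2;10m[48;2;16;4;30m▐[0m
[38;2;4;2;10m[48;2;4;2;10m [38;2;4;2;10m[48;2;16;4;30m▐[38;2;4;2;10m[48;2;4;2;10m [38;2;4;2;10m[48;2;4;2;10m [38;2;4;2;10m[48;2;4;2;10m [38;2;4;2;10m[48;2;4;2;10m [38;2;4;2;10m[48;2;4;2;10m [38;2;4;2;10m[48;2;4;2;10m [38;2;4;2;10m[48;2;17;4;33m▌[38;2;4;2;10m[48;2;18;4;33m▐[0m
[38;2;4;2;10m[48;2;4;2;10m [38;2;4;2;10m[48;2;25;6;45m▐[38;2;4;2;10m[48;2;4;2;10m [38;2;4;2;10m[48;2;4;2;10m [38;2;4;2;10m[48;2;4;2;10m [38;2;4;2;10m[48;2;4;2;10m [38;2;4;2;10m[48;2;4;2;10m [38;2;4;2;10m[48;2;4;2;10m [38;2;4;2;10m[48;2;21;5;39m▌[38;2;4;2;10m[48;2;22;5;40m▐[0m
[38;2;4;2;10m[48;2;4;2;10m [38;2;51;13;45m[48;2;253;210;34m🬎[38;2;4;2;10m[48;2;253;210;34m🬎[38;2;4;2;10m[48;2;253;210;34m🬎[38;2;4;2;10m[48;2;253;210;34m🬎[38;2;4;2;10m[48;2;253;210;34m🬎[38;2;4;2;10m[48;2;253;210;34m🬎[38;2;4;2;10m[48;2;253;210;34m🬎[38;2;17;4;32m[48;2;253;211;34m🬎[38;2;17;4;32m[48;2;253;211;34m🬎[0m
[38;2;4;2;10m[48;2;4;2;10m [38;2;254;249;49m[48;2;74;19;48m🬋[38;2;254;249;49m[48;2;6;2;14m🬋[38;2;254;249;49m[48;2;6;2;14m🬋[38;2;254;249;49m[48;2;6;2;14m🬋[38;2;254;249;49m[48;2;6;2;14m🬋[38;2;254;249;49m[48;2;6;2;14m🬋[38;2;254;249;49m[48;2;6;2;14m🬋[38;2;254;249;49m[48;2;64;16;49m🬋[38;2;27;7;29m[48;2;190;81;55m🬷[0m
</frame>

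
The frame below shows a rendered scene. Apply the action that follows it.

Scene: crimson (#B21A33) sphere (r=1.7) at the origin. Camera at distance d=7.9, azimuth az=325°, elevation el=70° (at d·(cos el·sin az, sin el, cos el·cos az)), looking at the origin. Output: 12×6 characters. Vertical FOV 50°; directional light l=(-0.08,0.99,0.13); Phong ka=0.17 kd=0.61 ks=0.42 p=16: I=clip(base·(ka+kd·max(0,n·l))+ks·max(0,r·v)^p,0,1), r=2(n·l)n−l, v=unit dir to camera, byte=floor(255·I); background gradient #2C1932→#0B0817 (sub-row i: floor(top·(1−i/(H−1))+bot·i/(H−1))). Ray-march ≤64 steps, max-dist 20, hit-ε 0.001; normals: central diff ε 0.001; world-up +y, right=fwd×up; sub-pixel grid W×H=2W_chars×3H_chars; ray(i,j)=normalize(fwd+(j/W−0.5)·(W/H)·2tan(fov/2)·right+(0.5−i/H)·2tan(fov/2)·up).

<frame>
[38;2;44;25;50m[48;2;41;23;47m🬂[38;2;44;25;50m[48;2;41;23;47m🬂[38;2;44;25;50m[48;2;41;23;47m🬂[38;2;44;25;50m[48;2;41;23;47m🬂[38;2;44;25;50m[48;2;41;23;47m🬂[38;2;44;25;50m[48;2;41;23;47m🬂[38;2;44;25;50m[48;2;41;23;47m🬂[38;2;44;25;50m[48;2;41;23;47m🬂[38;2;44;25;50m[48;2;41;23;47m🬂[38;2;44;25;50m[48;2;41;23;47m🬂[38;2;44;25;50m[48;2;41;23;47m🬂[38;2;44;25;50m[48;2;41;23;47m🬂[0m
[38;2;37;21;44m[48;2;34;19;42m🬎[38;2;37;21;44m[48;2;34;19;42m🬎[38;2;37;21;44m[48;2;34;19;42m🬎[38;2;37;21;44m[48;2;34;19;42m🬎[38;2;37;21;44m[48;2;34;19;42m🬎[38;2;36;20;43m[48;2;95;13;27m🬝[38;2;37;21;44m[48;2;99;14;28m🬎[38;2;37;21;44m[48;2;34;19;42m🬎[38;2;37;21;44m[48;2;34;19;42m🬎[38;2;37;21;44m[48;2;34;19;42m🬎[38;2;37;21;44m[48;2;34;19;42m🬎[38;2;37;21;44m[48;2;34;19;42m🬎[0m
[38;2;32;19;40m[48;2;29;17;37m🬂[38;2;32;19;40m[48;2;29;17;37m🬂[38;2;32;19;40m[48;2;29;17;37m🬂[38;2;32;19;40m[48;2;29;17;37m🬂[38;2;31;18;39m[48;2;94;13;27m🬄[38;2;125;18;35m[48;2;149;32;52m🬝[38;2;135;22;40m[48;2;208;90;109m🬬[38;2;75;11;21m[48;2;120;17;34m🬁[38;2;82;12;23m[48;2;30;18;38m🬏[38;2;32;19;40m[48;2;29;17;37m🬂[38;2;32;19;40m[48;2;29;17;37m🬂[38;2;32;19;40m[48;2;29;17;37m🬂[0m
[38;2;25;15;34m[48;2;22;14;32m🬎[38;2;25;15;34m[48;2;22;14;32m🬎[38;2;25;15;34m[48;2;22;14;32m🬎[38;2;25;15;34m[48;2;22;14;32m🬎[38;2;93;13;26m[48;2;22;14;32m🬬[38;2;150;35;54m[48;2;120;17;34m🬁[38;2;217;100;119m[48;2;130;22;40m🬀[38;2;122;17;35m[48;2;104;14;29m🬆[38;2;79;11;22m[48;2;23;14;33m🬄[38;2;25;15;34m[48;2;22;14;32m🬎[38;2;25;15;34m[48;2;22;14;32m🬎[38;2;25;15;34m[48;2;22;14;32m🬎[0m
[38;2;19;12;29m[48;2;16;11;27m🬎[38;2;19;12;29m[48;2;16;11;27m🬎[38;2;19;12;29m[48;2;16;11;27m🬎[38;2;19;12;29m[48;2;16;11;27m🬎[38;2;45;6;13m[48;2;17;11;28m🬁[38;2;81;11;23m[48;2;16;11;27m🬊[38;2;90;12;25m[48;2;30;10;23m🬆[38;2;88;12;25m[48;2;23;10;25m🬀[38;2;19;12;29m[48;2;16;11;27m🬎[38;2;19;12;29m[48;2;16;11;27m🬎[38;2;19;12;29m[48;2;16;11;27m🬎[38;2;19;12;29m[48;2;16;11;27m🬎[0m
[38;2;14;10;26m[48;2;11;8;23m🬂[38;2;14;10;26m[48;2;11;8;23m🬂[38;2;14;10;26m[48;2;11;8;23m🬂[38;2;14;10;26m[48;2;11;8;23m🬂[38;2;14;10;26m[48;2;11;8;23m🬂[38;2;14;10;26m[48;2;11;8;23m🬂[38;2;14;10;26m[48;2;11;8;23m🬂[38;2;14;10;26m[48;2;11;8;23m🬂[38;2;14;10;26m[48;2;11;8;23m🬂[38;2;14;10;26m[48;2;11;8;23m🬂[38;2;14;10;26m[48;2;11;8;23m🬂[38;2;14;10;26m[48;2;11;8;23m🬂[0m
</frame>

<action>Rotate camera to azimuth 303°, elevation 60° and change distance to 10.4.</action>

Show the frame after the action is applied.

<frame>
[38;2;44;25;50m[48;2;41;23;47m🬂[38;2;44;25;50m[48;2;41;23;47m🬂[38;2;44;25;50m[48;2;41;23;47m🬂[38;2;44;25;50m[48;2;41;23;47m🬂[38;2;44;25;50m[48;2;41;23;47m🬂[38;2;44;25;50m[48;2;41;23;47m🬂[38;2;44;25;50m[48;2;41;23;47m🬂[38;2;44;25;50m[48;2;41;23;47m🬂[38;2;44;25;50m[48;2;41;23;47m🬂[38;2;44;25;50m[48;2;41;23;47m🬂[38;2;44;25;50m[48;2;41;23;47m🬂[38;2;44;25;50m[48;2;41;23;47m🬂[0m
[38;2;37;21;44m[48;2;34;19;42m🬎[38;2;37;21;44m[48;2;34;19;42m🬎[38;2;37;21;44m[48;2;34;19;42m🬎[38;2;37;21;44m[48;2;34;19;42m🬎[38;2;37;21;44m[48;2;34;19;42m🬎[38;2;37;21;44m[48;2;34;19;42m🬎[38;2;37;21;44m[48;2;34;19;42m🬎[38;2;37;21;44m[48;2;34;19;42m🬎[38;2;37;21;44m[48;2;34;19;42m🬎[38;2;37;21;44m[48;2;34;19;42m🬎[38;2;37;21;44m[48;2;34;19;42m🬎[38;2;37;21;44m[48;2;34;19;42m🬎[0m
[38;2;32;19;40m[48;2;29;17;37m🬂[38;2;32;19;40m[48;2;29;17;37m🬂[38;2;32;19;40m[48;2;29;17;37m🬂[38;2;32;19;40m[48;2;29;17;37m🬂[38;2;30;18;38m[48;2;67;9;19m🬝[38;2;32;19;40m[48;2;116;17;33m🬀[38;2;125;19;36m[48;2;213;95;114m🬬[38;2;31;18;39m[48;2;106;15;30m🬊[38;2;32;19;40m[48;2;29;17;37m🬂[38;2;32;19;40m[48;2;29;17;37m🬂[38;2;32;19;40m[48;2;29;17;37m🬂[38;2;32;19;40m[48;2;29;17;37m🬂[0m
[38;2;25;15;34m[48;2;22;14;32m🬎[38;2;25;15;34m[48;2;22;14;32m🬎[38;2;25;15;34m[48;2;22;14;32m🬎[38;2;25;15;34m[48;2;22;14;32m🬎[38;2;72;10;20m[48;2;27;13;29m🬁[38;2;110;16;31m[48;2;72;10;20m🬎[38;2;162;50;68m[48;2;108;15;31m🬀[38;2;101;14;28m[48;2;48;10;22m🬆[38;2;25;15;34m[48;2;22;14;32m🬎[38;2;25;15;34m[48;2;22;14;32m🬎[38;2;25;15;34m[48;2;22;14;32m🬎[38;2;25;15;34m[48;2;22;14;32m🬎[0m
[38;2;19;12;29m[48;2;16;11;27m🬎[38;2;19;12;29m[48;2;16;11;27m🬎[38;2;19;12;29m[48;2;16;11;27m🬎[38;2;19;12;29m[48;2;16;11;27m🬎[38;2;19;12;29m[48;2;16;11;27m🬎[38;2;17;11;28m[48;2;30;4;8m🬺[38;2;36;5;10m[48;2;17;11;28m🬂[38;2;19;12;29m[48;2;16;11;27m🬎[38;2;19;12;29m[48;2;16;11;27m🬎[38;2;19;12;29m[48;2;16;11;27m🬎[38;2;19;12;29m[48;2;16;11;27m🬎[38;2;19;12;29m[48;2;16;11;27m🬎[0m
[38;2;14;10;26m[48;2;11;8;23m🬂[38;2;14;10;26m[48;2;11;8;23m🬂[38;2;14;10;26m[48;2;11;8;23m🬂[38;2;14;10;26m[48;2;11;8;23m🬂[38;2;14;10;26m[48;2;11;8;23m🬂[38;2;14;10;26m[48;2;11;8;23m🬂[38;2;14;10;26m[48;2;11;8;23m🬂[38;2;14;10;26m[48;2;11;8;23m🬂[38;2;14;10;26m[48;2;11;8;23m🬂[38;2;14;10;26m[48;2;11;8;23m🬂[38;2;14;10;26m[48;2;11;8;23m🬂[38;2;14;10;26m[48;2;11;8;23m🬂[0m
</frame>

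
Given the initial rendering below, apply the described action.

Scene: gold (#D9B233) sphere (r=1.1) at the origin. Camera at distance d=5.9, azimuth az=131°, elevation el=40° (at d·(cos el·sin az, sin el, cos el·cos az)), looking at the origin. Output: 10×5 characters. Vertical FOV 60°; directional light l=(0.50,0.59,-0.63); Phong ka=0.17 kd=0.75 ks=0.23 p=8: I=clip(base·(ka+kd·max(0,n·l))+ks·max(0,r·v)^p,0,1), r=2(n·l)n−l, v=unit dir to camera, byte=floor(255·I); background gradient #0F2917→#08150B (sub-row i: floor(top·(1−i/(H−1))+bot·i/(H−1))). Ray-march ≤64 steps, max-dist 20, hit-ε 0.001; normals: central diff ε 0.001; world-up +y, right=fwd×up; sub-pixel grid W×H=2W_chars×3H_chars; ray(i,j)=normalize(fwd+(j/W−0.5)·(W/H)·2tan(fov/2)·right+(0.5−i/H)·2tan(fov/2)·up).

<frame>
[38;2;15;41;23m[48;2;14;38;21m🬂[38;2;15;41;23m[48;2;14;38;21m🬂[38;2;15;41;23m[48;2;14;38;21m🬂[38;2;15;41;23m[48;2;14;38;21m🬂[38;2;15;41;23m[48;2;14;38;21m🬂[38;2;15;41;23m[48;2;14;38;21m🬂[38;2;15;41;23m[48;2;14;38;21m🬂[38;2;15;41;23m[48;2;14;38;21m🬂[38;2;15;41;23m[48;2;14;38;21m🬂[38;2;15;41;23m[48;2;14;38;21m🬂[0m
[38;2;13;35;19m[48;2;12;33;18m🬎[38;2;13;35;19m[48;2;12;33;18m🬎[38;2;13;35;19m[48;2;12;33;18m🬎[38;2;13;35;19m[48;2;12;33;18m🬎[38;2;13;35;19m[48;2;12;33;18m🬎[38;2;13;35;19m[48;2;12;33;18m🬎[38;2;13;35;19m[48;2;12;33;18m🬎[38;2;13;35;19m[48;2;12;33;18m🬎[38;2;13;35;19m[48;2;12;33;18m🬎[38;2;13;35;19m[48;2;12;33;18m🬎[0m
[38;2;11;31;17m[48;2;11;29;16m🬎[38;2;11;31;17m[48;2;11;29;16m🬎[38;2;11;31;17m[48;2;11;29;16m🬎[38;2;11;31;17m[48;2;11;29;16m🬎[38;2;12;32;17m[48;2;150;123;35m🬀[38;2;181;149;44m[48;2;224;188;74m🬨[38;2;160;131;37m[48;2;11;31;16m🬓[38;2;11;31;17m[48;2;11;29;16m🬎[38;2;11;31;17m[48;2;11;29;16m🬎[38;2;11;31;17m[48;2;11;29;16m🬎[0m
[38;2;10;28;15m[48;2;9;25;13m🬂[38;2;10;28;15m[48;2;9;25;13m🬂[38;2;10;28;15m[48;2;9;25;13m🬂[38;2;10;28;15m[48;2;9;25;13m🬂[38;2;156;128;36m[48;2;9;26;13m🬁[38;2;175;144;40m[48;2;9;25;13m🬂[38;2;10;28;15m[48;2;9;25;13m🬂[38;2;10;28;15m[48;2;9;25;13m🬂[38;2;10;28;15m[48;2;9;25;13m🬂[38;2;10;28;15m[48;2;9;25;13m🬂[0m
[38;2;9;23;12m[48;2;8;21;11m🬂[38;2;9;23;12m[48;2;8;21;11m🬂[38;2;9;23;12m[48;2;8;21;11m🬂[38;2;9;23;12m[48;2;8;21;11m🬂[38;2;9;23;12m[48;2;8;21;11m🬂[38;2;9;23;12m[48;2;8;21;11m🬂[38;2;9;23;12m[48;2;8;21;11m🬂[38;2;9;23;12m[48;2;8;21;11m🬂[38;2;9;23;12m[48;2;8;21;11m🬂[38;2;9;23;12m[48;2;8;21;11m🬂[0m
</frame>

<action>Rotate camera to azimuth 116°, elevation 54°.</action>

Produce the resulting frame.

<frame>
[38;2;15;41;23m[48;2;14;38;21m🬂[38;2;15;41;23m[48;2;14;38;21m🬂[38;2;15;41;23m[48;2;14;38;21m🬂[38;2;15;41;23m[48;2;14;38;21m🬂[38;2;15;41;23m[48;2;14;38;21m🬂[38;2;15;41;23m[48;2;14;38;21m🬂[38;2;15;41;23m[48;2;14;38;21m🬂[38;2;15;41;23m[48;2;14;38;21m🬂[38;2;15;41;23m[48;2;14;38;21m🬂[38;2;15;41;23m[48;2;14;38;21m🬂[0m
[38;2;13;35;19m[48;2;12;33;18m🬎[38;2;13;35;19m[48;2;12;33;18m🬎[38;2;13;35;19m[48;2;12;33;18m🬎[38;2;13;35;19m[48;2;12;33;18m🬎[38;2;13;35;19m[48;2;12;33;18m🬎[38;2;13;35;19m[48;2;12;33;18m🬎[38;2;13;35;19m[48;2;12;33;18m🬎[38;2;13;35;19m[48;2;12;33;18m🬎[38;2;13;35;19m[48;2;12;33;18m🬎[38;2;13;35;19m[48;2;12;33;18m🬎[0m
[38;2;11;31;17m[48;2;11;29;16m🬎[38;2;11;31;17m[48;2;11;29;16m🬎[38;2;11;31;17m[48;2;11;29;16m🬎[38;2;11;31;17m[48;2;11;29;16m🬎[38;2;49;51;18m[48;2;129;105;29m🬄[38;2;157;129;38m[48;2;211;177;65m🬆[38;2;175;144;40m[48;2;11;31;16m🬓[38;2;11;31;17m[48;2;11;29;16m🬎[38;2;11;31;17m[48;2;11;29;16m🬎[38;2;11;31;17m[48;2;11;29;16m🬎[0m
[38;2;10;28;15m[48;2;9;25;13m🬂[38;2;10;28;15m[48;2;9;25;13m🬂[38;2;10;28;15m[48;2;9;25;13m🬂[38;2;10;28;15m[48;2;9;25;13m🬂[38;2;151;123;35m[48;2;9;26;13m🬁[38;2;187;153;43m[48;2;9;25;13m🬂[38;2;10;28;15m[48;2;9;25;13m🬂[38;2;10;28;15m[48;2;9;25;13m🬂[38;2;10;28;15m[48;2;9;25;13m🬂[38;2;10;28;15m[48;2;9;25;13m🬂[0m
[38;2;9;23;12m[48;2;8;21;11m🬂[38;2;9;23;12m[48;2;8;21;11m🬂[38;2;9;23;12m[48;2;8;21;11m🬂[38;2;9;23;12m[48;2;8;21;11m🬂[38;2;9;23;12m[48;2;8;21;11m🬂[38;2;9;23;12m[48;2;8;21;11m🬂[38;2;9;23;12m[48;2;8;21;11m🬂[38;2;9;23;12m[48;2;8;21;11m🬂[38;2;9;23;12m[48;2;8;21;11m🬂[38;2;9;23;12m[48;2;8;21;11m🬂[0m
</frame>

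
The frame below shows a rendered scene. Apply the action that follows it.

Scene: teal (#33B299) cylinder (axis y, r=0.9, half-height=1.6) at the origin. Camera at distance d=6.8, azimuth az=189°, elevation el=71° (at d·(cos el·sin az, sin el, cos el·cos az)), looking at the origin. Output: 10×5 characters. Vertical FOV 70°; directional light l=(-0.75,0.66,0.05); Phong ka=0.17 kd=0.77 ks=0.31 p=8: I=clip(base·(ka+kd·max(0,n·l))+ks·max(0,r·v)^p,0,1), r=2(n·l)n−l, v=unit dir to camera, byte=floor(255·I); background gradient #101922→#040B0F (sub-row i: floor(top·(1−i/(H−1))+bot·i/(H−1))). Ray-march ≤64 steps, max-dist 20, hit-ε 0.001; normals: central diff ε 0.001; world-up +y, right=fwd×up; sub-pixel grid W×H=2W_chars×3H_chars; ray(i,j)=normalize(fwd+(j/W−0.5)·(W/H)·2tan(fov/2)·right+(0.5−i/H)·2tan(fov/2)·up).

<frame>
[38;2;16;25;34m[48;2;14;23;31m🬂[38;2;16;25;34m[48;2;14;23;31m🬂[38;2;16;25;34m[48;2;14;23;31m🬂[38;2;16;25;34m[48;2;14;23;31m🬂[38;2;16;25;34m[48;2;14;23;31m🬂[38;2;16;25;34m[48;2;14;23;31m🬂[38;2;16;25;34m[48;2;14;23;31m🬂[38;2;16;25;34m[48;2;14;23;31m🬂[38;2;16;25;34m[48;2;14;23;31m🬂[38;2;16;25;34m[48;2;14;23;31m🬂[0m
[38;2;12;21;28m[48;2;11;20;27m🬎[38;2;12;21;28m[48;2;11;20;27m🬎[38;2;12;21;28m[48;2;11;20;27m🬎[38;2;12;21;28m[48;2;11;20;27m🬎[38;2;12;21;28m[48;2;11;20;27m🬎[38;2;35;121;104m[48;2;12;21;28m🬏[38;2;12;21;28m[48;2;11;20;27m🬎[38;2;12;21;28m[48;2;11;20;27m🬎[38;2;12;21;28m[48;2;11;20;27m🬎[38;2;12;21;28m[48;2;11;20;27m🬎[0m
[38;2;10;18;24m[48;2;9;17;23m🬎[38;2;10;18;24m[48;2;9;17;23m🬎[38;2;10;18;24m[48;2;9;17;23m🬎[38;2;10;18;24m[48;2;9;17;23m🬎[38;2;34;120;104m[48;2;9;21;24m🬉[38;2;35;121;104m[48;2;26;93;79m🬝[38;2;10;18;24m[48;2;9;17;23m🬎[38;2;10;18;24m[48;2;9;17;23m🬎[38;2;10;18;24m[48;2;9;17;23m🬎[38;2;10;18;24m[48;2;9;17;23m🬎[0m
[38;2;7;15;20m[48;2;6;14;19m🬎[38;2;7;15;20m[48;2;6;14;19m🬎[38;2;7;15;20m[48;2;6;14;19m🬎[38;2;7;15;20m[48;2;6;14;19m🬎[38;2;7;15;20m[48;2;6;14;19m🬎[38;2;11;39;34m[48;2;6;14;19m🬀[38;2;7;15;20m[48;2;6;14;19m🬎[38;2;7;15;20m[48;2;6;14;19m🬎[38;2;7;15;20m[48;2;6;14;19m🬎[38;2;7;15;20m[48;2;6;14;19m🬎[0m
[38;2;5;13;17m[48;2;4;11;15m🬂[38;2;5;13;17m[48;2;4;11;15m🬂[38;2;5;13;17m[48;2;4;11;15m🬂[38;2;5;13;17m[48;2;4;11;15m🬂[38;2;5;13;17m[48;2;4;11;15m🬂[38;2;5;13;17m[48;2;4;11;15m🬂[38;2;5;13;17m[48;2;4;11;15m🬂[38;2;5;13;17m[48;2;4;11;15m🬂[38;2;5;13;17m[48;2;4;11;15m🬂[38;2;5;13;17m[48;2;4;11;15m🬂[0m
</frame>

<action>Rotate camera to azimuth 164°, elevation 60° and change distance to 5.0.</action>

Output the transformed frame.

<frame>
[38;2;16;25;34m[48;2;14;23;31m🬂[38;2;16;25;34m[48;2;14;23;31m🬂[38;2;16;25;34m[48;2;14;23;31m🬂[38;2;16;25;34m[48;2;14;23;31m🬂[38;2;16;25;34m[48;2;14;23;31m🬂[38;2;16;25;34m[48;2;14;23;31m🬂[38;2;16;25;34m[48;2;14;23;31m🬂[38;2;16;25;34m[48;2;14;23;31m🬂[38;2;16;25;34m[48;2;14;23;31m🬂[38;2;16;25;34m[48;2;14;23;31m🬂[0m
[38;2;12;21;28m[48;2;11;20;27m🬎[38;2;12;21;28m[48;2;11;20;27m🬎[38;2;12;21;28m[48;2;11;20;27m🬎[38;2;12;21;28m[48;2;11;20;27m🬎[38;2;12;21;28m[48;2;35;121;104m🬆[38;2;13;22;29m[48;2;37;123;106m🬂[38;2;44;130;113m[48;2;12;21;28m🬏[38;2;12;21;28m[48;2;11;20;27m🬎[38;2;12;21;28m[48;2;11;20;27m🬎[38;2;12;21;28m[48;2;11;20;27m🬎[0m
[38;2;10;18;24m[48;2;9;17;23m🬎[38;2;10;18;24m[48;2;9;17;23m🬎[38;2;10;18;24m[48;2;9;17;23m🬎[38;2;10;18;24m[48;2;9;17;23m🬎[38;2;35;121;104m[48;2;8;25;25m🬊[38;2;40;126;109m[48;2;8;32;27m🬎[38;2;47;133;116m[48;2;11;29;32m🬀[38;2;10;18;24m[48;2;9;17;23m🬎[38;2;10;18;24m[48;2;9;17;23m🬎[38;2;10;18;24m[48;2;9;17;23m🬎[0m
[38;2;7;15;20m[48;2;6;14;19m🬎[38;2;7;15;20m[48;2;6;14;19m🬎[38;2;7;15;20m[48;2;6;14;19m🬎[38;2;7;15;20m[48;2;6;14;19m🬎[38;2;8;30;26m[48;2;6;14;19m🬉[38;2;15;53;46m[48;2;7;22;22m🬉[38;2;7;15;20m[48;2;6;14;19m🬎[38;2;7;15;20m[48;2;6;14;19m🬎[38;2;7;15;20m[48;2;6;14;19m🬎[38;2;7;15;20m[48;2;6;14;19m🬎[0m
[38;2;5;13;17m[48;2;4;11;15m🬂[38;2;5;13;17m[48;2;4;11;15m🬂[38;2;5;13;17m[48;2;4;11;15m🬂[38;2;5;13;17m[48;2;4;11;15m🬂[38;2;5;13;17m[48;2;4;11;15m🬂[38;2;5;13;17m[48;2;4;11;15m🬂[38;2;5;13;17m[48;2;4;11;15m🬂[38;2;5;13;17m[48;2;4;11;15m🬂[38;2;5;13;17m[48;2;4;11;15m🬂[38;2;5;13;17m[48;2;4;11;15m🬂[0m
</frame>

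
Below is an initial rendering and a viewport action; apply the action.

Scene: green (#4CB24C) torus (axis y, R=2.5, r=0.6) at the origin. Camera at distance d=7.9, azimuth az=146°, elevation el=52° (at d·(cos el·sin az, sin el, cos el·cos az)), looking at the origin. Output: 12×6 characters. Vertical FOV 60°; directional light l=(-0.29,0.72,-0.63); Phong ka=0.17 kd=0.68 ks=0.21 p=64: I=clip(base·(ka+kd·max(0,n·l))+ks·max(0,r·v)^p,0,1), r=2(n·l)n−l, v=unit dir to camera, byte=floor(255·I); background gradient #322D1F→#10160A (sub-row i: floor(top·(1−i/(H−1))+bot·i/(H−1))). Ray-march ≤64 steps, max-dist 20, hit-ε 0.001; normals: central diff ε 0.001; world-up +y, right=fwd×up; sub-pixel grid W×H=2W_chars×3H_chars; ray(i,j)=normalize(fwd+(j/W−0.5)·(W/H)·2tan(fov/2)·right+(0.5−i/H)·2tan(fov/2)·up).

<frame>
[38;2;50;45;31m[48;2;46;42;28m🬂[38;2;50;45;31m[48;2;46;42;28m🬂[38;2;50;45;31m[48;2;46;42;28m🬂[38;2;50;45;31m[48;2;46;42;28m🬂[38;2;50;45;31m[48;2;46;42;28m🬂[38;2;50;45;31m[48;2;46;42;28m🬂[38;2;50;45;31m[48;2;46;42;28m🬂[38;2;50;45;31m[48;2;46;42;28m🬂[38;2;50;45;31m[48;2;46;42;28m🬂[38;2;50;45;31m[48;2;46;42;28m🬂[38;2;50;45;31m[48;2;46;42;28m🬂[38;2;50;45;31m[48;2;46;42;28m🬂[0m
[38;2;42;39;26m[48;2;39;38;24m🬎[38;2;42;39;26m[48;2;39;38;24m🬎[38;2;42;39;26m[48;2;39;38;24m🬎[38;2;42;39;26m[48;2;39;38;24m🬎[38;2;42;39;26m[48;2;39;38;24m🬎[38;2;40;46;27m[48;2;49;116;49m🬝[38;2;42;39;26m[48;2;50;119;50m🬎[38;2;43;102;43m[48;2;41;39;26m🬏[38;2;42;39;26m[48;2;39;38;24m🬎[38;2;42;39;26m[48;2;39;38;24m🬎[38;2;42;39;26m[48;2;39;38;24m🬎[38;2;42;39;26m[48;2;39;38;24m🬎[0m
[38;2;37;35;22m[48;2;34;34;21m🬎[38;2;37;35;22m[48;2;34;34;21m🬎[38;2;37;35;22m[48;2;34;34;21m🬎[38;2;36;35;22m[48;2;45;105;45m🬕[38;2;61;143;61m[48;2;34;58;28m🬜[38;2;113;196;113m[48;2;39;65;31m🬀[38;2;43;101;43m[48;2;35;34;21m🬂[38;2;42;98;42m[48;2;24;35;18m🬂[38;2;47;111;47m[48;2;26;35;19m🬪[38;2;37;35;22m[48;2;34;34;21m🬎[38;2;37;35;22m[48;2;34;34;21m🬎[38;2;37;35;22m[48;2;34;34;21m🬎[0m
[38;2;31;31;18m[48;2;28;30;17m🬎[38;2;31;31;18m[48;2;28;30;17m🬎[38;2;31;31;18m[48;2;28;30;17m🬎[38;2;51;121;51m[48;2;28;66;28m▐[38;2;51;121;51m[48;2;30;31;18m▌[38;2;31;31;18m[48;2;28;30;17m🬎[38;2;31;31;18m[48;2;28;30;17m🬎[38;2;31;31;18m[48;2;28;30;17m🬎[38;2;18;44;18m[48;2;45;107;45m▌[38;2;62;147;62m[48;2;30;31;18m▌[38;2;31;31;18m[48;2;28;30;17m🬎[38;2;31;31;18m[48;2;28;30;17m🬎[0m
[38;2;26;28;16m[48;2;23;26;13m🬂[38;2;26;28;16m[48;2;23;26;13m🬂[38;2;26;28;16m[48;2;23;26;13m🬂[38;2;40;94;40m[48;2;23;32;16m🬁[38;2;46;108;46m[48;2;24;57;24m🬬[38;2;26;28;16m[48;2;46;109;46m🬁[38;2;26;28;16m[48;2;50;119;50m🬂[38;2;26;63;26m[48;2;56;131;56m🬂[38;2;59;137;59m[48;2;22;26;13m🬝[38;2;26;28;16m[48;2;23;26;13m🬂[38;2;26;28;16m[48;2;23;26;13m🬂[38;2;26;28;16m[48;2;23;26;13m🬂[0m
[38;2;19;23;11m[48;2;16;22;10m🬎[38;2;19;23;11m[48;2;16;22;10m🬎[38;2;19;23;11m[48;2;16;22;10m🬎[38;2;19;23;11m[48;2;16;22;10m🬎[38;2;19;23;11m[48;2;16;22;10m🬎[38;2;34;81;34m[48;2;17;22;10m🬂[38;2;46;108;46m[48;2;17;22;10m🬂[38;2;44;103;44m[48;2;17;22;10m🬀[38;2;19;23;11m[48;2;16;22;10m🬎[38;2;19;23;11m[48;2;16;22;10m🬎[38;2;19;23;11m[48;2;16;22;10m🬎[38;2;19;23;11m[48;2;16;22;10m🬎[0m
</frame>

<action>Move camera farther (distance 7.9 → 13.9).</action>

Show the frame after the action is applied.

<frame>
[38;2;50;45;31m[48;2;46;42;28m🬂[38;2;50;45;31m[48;2;46;42;28m🬂[38;2;50;45;31m[48;2;46;42;28m🬂[38;2;50;45;31m[48;2;46;42;28m🬂[38;2;50;45;31m[48;2;46;42;28m🬂[38;2;50;45;31m[48;2;46;42;28m🬂[38;2;50;45;31m[48;2;46;42;28m🬂[38;2;50;45;31m[48;2;46;42;28m🬂[38;2;50;45;31m[48;2;46;42;28m🬂[38;2;50;45;31m[48;2;46;42;28m🬂[38;2;50;45;31m[48;2;46;42;28m🬂[38;2;50;45;31m[48;2;46;42;28m🬂[0m
[38;2;42;39;26m[48;2;39;38;24m🬎[38;2;42;39;26m[48;2;39;38;24m🬎[38;2;42;39;26m[48;2;39;38;24m🬎[38;2;42;39;26m[48;2;39;38;24m🬎[38;2;42;39;26m[48;2;39;38;24m🬎[38;2;42;39;26m[48;2;39;38;24m🬎[38;2;42;39;26m[48;2;39;38;24m🬎[38;2;42;39;26m[48;2;39;38;24m🬎[38;2;42;39;26m[48;2;39;38;24m🬎[38;2;42;39;26m[48;2;39;38;24m🬎[38;2;42;39;26m[48;2;39;38;24m🬎[38;2;42;39;26m[48;2;39;38;24m🬎[0m
[38;2;37;35;22m[48;2;34;34;21m🬎[38;2;37;35;22m[48;2;34;34;21m🬎[38;2;37;35;22m[48;2;34;34;21m🬎[38;2;37;35;22m[48;2;34;34;21m🬎[38;2;36;35;22m[48;2;30;71;30m🬝[38;2;61;145;61m[48;2;36;47;25m🬖[38;2;49;116;49m[48;2;36;35;22m🬋[38;2;32;38;21m[48;2;53;126;53m🬙[38;2;37;35;22m[48;2;34;34;21m🬎[38;2;37;35;22m[48;2;34;34;21m🬎[38;2;37;35;22m[48;2;34;34;21m🬎[38;2;37;35;22m[48;2;34;34;21m🬎[0m
[38;2;31;31;18m[48;2;28;30;17m🬎[38;2;31;31;18m[48;2;28;30;17m🬎[38;2;31;31;18m[48;2;28;30;17m🬎[38;2;31;31;18m[48;2;28;30;17m🬎[38;2;40;96;40m[48;2;29;30;17m🬉[38;2;31;31;18m[48;2;47;111;47m🬊[38;2;31;31;18m[48;2;48;114;48m🬎[38;2;72;152;72m[48;2;27;38;19m🬘[38;2;31;31;18m[48;2;28;30;17m🬎[38;2;31;31;18m[48;2;28;30;17m🬎[38;2;31;31;18m[48;2;28;30;17m🬎[38;2;31;31;18m[48;2;28;30;17m🬎[0m
[38;2;26;28;16m[48;2;23;26;13m🬂[38;2;26;28;16m[48;2;23;26;13m🬂[38;2;26;28;16m[48;2;23;26;13m🬂[38;2;26;28;16m[48;2;23;26;13m🬂[38;2;26;28;16m[48;2;23;26;13m🬂[38;2;28;67;28m[48;2;23;26;14m🬁[38;2;43;102;43m[48;2;23;26;13m🬂[38;2;26;28;16m[48;2;23;26;13m🬂[38;2;26;28;16m[48;2;23;26;13m🬂[38;2;26;28;16m[48;2;23;26;13m🬂[38;2;26;28;16m[48;2;23;26;13m🬂[38;2;26;28;16m[48;2;23;26;13m🬂[0m
[38;2;19;23;11m[48;2;16;22;10m🬎[38;2;19;23;11m[48;2;16;22;10m🬎[38;2;19;23;11m[48;2;16;22;10m🬎[38;2;19;23;11m[48;2;16;22;10m🬎[38;2;19;23;11m[48;2;16;22;10m🬎[38;2;19;23;11m[48;2;16;22;10m🬎[38;2;19;23;11m[48;2;16;22;10m🬎[38;2;19;23;11m[48;2;16;22;10m🬎[38;2;19;23;11m[48;2;16;22;10m🬎[38;2;19;23;11m[48;2;16;22;10m🬎[38;2;19;23;11m[48;2;16;22;10m🬎[38;2;19;23;11m[48;2;16;22;10m🬎[0m
</frame>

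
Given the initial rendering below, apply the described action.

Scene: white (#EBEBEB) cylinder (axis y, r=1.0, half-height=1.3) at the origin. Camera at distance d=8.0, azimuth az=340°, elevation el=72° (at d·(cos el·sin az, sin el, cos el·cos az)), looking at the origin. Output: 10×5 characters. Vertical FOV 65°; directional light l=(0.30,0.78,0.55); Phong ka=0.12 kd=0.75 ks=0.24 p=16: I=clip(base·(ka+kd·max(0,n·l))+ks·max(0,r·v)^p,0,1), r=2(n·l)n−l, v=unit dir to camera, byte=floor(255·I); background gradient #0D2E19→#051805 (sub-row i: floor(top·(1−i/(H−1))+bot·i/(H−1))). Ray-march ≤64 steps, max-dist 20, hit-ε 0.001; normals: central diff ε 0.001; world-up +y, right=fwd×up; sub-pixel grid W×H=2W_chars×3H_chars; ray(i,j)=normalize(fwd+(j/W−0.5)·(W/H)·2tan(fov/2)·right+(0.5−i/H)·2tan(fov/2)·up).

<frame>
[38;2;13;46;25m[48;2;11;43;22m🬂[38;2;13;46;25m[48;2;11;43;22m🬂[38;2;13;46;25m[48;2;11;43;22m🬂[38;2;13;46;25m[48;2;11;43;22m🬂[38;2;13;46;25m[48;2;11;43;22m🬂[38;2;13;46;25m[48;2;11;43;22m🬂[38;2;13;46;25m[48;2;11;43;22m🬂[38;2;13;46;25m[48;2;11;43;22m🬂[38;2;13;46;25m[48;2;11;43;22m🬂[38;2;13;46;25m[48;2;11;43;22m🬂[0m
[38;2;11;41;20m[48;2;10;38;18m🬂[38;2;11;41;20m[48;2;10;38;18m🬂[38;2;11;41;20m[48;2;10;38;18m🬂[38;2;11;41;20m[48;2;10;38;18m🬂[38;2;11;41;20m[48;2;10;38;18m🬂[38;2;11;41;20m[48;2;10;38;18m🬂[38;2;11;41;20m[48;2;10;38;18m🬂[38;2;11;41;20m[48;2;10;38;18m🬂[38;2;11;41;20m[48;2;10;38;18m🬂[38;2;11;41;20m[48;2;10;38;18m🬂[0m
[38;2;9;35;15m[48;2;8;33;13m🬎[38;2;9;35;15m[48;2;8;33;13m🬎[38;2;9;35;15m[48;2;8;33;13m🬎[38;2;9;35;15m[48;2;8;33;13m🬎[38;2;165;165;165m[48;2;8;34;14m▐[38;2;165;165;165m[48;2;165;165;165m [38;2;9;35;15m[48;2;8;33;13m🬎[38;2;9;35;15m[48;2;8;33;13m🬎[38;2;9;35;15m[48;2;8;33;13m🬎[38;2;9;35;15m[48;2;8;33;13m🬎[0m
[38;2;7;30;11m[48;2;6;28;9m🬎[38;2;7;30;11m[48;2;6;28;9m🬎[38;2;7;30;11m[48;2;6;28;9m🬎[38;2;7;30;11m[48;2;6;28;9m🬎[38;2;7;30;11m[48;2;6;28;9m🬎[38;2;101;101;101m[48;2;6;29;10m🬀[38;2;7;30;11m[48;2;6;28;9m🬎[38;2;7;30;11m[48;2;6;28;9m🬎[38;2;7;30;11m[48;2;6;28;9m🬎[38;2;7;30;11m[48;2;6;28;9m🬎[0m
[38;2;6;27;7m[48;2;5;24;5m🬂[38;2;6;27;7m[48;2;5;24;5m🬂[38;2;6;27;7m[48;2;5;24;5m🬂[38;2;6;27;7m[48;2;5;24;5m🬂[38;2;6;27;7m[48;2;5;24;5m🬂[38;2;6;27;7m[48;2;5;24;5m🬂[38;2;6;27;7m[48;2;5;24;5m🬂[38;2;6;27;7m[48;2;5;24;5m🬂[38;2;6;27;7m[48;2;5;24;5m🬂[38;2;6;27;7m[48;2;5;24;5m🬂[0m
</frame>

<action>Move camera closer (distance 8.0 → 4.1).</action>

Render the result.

<frame>
[38;2;13;46;25m[48;2;11;43;22m🬂[38;2;13;46;25m[48;2;11;43;22m🬂[38;2;13;46;25m[48;2;11;43;22m🬂[38;2;13;46;25m[48;2;11;43;22m🬂[38;2;13;46;25m[48;2;11;43;22m🬂[38;2;13;46;25m[48;2;11;43;22m🬂[38;2;13;46;25m[48;2;11;43;22m🬂[38;2;13;46;25m[48;2;11;43;22m🬂[38;2;13;46;25m[48;2;11;43;22m🬂[38;2;13;46;25m[48;2;11;43;22m🬂[0m
[38;2;11;41;20m[48;2;10;38;18m🬂[38;2;11;41;20m[48;2;10;38;18m🬂[38;2;11;41;20m[48;2;10;38;18m🬂[38;2;165;165;165m[48;2;10;39;19m🬦[38;2;165;165;165m[48;2;165;165;165m [38;2;165;165;165m[48;2;165;165;165m [38;2;165;165;165m[48;2;11;41;20m🬺[38;2;11;41;20m[48;2;10;38;18m🬂[38;2;11;41;20m[48;2;10;38;18m🬂[38;2;11;41;20m[48;2;10;38;18m🬂[0m
[38;2;9;35;15m[48;2;8;33;13m🬎[38;2;9;35;15m[48;2;8;33;13m🬎[38;2;9;35;15m[48;2;8;33;13m🬎[38;2;165;165;165m[48;2;8;33;13m🬬[38;2;165;165;165m[48;2;165;165;165m [38;2;165;165;165m[48;2;165;165;165m [38;2;165;165;165m[48;2;166;166;166m🬝[38;2;165;165;165m[48;2;8;34;14m🬄[38;2;9;35;15m[48;2;8;33;13m🬎[38;2;9;35;15m[48;2;8;33;13m🬎[0m
[38;2;7;30;11m[48;2;6;28;9m🬎[38;2;7;30;11m[48;2;6;28;9m🬎[38;2;7;30;11m[48;2;6;28;9m🬎[38;2;7;30;11m[48;2;6;28;9m🬎[38;2;165;165;165m[48;2;24;41;26m🬂[38;2;153;153;153m[48;2;6;28;9m🬎[38;2;166;166;166m[48;2;6;29;10m🬀[38;2;7;30;11m[48;2;6;28;9m🬎[38;2;7;30;11m[48;2;6;28;9m🬎[38;2;7;30;11m[48;2;6;28;9m🬎[0m
[38;2;6;27;7m[48;2;5;24;5m🬂[38;2;6;27;7m[48;2;5;24;5m🬂[38;2;6;27;7m[48;2;5;24;5m🬂[38;2;6;27;7m[48;2;5;24;5m🬂[38;2;6;27;7m[48;2;5;24;5m🬂[38;2;6;27;7m[48;2;5;24;5m🬂[38;2;6;27;7m[48;2;5;24;5m🬂[38;2;6;27;7m[48;2;5;24;5m🬂[38;2;6;27;7m[48;2;5;24;5m🬂[38;2;6;27;7m[48;2;5;24;5m🬂[0m
</frame>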